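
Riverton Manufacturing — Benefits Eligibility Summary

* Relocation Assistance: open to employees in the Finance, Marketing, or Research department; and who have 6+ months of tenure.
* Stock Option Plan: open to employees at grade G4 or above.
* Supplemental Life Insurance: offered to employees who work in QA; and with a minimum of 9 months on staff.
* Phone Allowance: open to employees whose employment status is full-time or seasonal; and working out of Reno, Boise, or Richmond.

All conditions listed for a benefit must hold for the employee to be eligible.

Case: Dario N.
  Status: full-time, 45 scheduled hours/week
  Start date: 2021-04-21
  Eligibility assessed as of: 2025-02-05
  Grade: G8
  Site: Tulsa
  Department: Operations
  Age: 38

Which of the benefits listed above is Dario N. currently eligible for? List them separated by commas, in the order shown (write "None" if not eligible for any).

Stock Option Plan

Service from 2021-04-21 to 2025-02-05: 1386 days.
Relocation Assistance — dept Operations ✗ → not eligible.
Stock Option Plan — grade G8 ≥ G4 ✓ → eligible.
Supplemental Life Insurance — dept Operations ✗ → not eligible.
Phone Allowance — status full-time ✓; site Tulsa ✗ (not Reno, Boise, or Richmond) → not eligible.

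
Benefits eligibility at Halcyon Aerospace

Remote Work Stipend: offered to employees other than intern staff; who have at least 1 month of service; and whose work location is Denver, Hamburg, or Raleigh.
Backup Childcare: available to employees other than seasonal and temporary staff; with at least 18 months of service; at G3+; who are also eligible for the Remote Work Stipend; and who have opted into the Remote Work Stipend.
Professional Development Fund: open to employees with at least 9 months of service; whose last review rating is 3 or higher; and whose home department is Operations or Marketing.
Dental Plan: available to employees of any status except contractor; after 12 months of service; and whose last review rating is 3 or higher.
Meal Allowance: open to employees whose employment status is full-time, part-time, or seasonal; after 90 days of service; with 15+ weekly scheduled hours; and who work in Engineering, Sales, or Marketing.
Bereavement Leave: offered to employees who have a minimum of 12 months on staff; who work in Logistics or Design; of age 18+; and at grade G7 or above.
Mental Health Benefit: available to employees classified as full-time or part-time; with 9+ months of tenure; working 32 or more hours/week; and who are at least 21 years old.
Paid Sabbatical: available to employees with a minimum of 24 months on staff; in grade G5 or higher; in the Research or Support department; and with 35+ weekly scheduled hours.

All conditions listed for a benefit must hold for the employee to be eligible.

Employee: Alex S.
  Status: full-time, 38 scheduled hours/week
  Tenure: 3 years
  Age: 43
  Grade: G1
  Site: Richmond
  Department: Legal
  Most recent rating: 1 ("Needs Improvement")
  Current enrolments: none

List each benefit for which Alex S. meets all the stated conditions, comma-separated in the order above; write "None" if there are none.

Remote Work Stipend — status full-time ✓ (not excluded); service 3 years ≥ 1 month (≈30 days) ✓; site Richmond ✗ (not Denver, Hamburg, or Raleigh) → not eligible.
Backup Childcare — status full-time ✓ (not excluded); service 3 years ≥ 18 months (≈540 days) ✓; grade G1 < G3 ✗ → not eligible.
Professional Development Fund — service 3 years ≥ 9 months (≈270 days) ✓; rating 1 < 3 ✗ → not eligible.
Dental Plan — status full-time ✓ (not excluded); service 3 years ≥ 12 months (≈360 days) ✓; rating 1 < 3 ✗ → not eligible.
Meal Allowance — status full-time ✓; service 3 years ≥ 90 days ✓; 38 hrs/wk ≥ 15 ✓; dept Legal ✗ → not eligible.
Bereavement Leave — service 3 years ≥ 12 months (≈360 days) ✓; dept Legal ✗ → not eligible.
Mental Health Benefit — status full-time ✓; service 3 years ≥ 9 months (≈270 days) ✓; 38 hrs/wk ≥ 32 ✓; age 43 ≥ 21 ✓ → eligible.
Paid Sabbatical — service 3 years ≥ 24 months (≈720 days) ✓; grade G1 < G5 ✗ → not eligible.

Mental Health Benefit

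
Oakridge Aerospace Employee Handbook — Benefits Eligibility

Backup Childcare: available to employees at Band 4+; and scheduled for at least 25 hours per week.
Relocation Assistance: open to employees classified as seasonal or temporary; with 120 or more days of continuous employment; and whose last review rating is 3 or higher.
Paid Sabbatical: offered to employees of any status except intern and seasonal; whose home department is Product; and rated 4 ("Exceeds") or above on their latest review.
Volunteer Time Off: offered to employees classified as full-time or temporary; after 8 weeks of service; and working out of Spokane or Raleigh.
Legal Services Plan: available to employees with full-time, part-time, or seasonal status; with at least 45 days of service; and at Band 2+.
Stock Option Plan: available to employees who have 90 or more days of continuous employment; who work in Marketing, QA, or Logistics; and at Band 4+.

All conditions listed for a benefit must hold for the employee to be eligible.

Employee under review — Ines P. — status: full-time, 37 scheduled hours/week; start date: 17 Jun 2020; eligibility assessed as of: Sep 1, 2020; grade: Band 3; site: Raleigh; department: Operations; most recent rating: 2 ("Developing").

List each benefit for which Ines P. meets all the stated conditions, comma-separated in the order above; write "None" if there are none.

Volunteer Time Off, Legal Services Plan

Service from 17 Jun 2020 to Sep 1, 2020: 76 days.
Backup Childcare — grade Band 3 < Band 4 ✗ → not eligible.
Relocation Assistance — status full-time ✗ (requires seasonal or temporary) → not eligible.
Paid Sabbatical — status full-time ✓ (not excluded); dept Operations ✗ → not eligible.
Volunteer Time Off — status full-time ✓; service 76 days ≥ 8 weeks (≈56 days) ✓; site Raleigh ✓ → eligible.
Legal Services Plan — status full-time ✓; service 76 days ≥ 45 days ✓; grade Band 3 ≥ Band 2 ✓ → eligible.
Stock Option Plan — service 76 days < 90 days ✗ → not eligible.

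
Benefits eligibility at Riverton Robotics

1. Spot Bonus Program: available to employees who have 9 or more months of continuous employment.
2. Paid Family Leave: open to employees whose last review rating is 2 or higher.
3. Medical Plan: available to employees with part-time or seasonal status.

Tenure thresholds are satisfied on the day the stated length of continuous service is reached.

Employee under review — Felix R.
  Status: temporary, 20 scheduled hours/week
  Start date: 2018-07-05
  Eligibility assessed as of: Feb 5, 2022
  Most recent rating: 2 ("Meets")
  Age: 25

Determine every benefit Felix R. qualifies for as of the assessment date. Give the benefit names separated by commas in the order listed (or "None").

Spot Bonus Program, Paid Family Leave

Service from 2018-07-05 to Feb 5, 2022: 1311 days.
Spot Bonus Program — service 1311 days ≥ 9 months (≈270 days) ✓ → eligible.
Paid Family Leave — rating 2 ≥ 2 ✓ → eligible.
Medical Plan — status temporary ✗ (requires part-time or seasonal) → not eligible.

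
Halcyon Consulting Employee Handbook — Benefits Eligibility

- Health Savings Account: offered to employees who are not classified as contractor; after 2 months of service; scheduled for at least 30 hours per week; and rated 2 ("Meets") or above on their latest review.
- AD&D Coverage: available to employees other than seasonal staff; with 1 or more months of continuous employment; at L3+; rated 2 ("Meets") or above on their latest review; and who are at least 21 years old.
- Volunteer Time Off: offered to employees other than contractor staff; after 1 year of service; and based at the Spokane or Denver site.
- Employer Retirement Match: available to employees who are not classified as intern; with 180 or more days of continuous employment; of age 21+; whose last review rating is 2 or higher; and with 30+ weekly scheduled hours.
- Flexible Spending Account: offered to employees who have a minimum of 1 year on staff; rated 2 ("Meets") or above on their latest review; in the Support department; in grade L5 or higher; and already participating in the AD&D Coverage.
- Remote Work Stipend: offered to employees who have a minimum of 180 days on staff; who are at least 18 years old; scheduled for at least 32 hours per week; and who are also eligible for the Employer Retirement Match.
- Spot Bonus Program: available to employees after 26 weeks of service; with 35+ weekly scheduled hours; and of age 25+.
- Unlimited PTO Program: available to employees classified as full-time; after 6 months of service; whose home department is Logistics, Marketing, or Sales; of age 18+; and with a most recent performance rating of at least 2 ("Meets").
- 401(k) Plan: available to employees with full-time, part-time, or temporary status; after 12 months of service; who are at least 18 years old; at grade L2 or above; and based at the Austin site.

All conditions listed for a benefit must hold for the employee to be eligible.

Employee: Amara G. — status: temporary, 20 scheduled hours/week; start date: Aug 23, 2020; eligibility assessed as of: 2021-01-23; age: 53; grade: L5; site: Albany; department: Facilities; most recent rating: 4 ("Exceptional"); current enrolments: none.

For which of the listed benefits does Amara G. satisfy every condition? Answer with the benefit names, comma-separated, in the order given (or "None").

Service from Aug 23, 2020 to 2021-01-23: 153 days.
Health Savings Account — status temporary ✓ (not excluded); service 153 days ≥ 2 months (≈60 days) ✓; 20 hrs/wk < 30 ✗ → not eligible.
AD&D Coverage — status temporary ✓ (not excluded); service 153 days ≥ 1 month (≈30 days) ✓; grade L5 ≥ L3 ✓; rating 4 ≥ 2 ✓; age 53 ≥ 21 ✓ → eligible.
Volunteer Time Off — status temporary ✓ (not excluded); service 153 days < 1 year (≈365 days) ✗ → not eligible.
Employer Retirement Match — status temporary ✓ (not excluded); service 153 days < 180 days ✗ → not eligible.
Flexible Spending Account — service 153 days < 1 year (≈365 days) ✗ → not eligible.
Remote Work Stipend — service 153 days < 180 days ✗ → not eligible.
Spot Bonus Program — service 153 days < 26 weeks (≈182 days) ✗ → not eligible.
Unlimited PTO Program — status temporary ✗ (requires full-time) → not eligible.
401(k) Plan — status temporary ✓; service 153 days < 12 months (≈360 days) ✗ → not eligible.

AD&D Coverage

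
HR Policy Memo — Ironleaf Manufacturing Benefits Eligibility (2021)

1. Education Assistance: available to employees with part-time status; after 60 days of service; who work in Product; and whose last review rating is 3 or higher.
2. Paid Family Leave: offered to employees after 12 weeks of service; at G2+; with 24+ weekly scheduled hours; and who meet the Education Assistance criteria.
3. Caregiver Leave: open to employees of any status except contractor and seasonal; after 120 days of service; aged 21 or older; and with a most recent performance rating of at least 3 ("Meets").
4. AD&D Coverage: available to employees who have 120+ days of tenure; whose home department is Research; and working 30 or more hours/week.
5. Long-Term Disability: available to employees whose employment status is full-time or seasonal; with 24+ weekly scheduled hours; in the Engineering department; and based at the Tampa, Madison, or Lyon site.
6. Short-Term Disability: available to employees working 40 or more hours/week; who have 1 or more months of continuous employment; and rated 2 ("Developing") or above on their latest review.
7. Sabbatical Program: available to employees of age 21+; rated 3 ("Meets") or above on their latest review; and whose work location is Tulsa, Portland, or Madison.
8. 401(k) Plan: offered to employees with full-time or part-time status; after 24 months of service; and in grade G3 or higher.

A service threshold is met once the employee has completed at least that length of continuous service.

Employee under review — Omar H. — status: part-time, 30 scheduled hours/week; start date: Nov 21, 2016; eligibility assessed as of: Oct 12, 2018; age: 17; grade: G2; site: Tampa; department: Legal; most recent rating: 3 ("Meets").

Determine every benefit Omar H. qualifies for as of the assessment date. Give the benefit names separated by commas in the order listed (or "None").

None

Service from Nov 21, 2016 to Oct 12, 2018: 690 days.
Education Assistance — status part-time ✓; service 690 days ≥ 60 days ✓; dept Legal ✗ → not eligible.
Paid Family Leave — service 690 days ≥ 12 weeks (≈84 days) ✓; grade G2 ≥ G2 ✓; 30 hrs/wk ≥ 24 ✓; not eligible for Education Assistance ✗ → not eligible.
Caregiver Leave — status part-time ✓ (not excluded); service 690 days ≥ 120 days ✓; age 17 < 21 ✗ → not eligible.
AD&D Coverage — service 690 days ≥ 120 days ✓; dept Legal ✗ → not eligible.
Long-Term Disability — status part-time ✗ (requires full-time or seasonal) → not eligible.
Short-Term Disability — 30 hrs/wk < 40 ✗ → not eligible.
Sabbatical Program — age 17 < 21 ✗ → not eligible.
401(k) Plan — status part-time ✓; service 690 days < 24 months (≈720 days) ✗ → not eligible.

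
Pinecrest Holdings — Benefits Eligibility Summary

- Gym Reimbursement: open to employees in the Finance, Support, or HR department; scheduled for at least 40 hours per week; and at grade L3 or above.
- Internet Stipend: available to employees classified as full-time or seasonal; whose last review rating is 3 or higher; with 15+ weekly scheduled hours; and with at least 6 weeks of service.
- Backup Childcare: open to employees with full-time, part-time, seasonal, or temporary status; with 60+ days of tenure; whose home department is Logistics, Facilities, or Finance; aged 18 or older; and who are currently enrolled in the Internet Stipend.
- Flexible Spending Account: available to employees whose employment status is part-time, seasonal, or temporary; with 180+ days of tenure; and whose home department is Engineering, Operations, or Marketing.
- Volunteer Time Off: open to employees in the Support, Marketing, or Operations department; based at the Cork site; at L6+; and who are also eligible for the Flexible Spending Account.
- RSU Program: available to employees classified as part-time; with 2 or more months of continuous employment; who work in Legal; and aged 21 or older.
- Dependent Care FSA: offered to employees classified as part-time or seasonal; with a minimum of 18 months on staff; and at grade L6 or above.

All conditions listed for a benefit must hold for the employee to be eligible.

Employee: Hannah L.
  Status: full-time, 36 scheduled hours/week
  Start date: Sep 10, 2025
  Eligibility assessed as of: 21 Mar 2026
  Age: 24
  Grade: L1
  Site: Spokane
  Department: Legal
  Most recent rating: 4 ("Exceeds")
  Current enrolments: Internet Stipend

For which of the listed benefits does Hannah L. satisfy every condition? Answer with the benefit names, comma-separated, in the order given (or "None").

Service from Sep 10, 2025 to 21 Mar 2026: 192 days.
Gym Reimbursement — dept Legal ✗ → not eligible.
Internet Stipend — status full-time ✓; rating 4 ≥ 3 ✓; 36 hrs/wk ≥ 15 ✓; service 192 days ≥ 6 weeks (≈42 days) ✓ → eligible.
Backup Childcare — status full-time ✓; service 192 days ≥ 60 days ✓; dept Legal ✗ → not eligible.
Flexible Spending Account — status full-time ✗ (requires part-time, seasonal, or temporary) → not eligible.
Volunteer Time Off — dept Legal ✗ → not eligible.
RSU Program — status full-time ✗ (requires part-time) → not eligible.
Dependent Care FSA — status full-time ✗ (requires part-time or seasonal) → not eligible.

Internet Stipend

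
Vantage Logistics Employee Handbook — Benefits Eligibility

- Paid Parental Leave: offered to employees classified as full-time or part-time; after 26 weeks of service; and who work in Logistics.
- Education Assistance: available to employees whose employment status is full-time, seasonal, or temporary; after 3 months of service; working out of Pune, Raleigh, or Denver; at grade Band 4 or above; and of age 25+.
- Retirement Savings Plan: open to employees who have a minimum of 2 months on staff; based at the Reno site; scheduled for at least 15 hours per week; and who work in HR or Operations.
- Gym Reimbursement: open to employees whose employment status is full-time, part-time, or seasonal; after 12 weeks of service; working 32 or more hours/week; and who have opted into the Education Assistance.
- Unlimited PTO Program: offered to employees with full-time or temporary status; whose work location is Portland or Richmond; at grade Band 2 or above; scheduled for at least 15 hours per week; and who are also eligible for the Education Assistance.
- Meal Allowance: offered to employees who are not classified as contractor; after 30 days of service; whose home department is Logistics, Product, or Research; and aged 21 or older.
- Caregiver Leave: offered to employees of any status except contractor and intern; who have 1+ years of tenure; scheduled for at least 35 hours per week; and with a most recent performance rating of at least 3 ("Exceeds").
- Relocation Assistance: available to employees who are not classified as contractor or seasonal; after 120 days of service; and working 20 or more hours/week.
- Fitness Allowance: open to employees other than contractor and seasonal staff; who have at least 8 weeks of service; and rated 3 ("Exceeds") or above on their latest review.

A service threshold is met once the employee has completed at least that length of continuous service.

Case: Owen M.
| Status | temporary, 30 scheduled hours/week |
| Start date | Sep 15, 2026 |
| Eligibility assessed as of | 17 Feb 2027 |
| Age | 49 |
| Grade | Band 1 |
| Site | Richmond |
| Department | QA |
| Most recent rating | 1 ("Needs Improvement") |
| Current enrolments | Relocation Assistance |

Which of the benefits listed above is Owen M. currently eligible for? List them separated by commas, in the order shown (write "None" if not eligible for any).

Relocation Assistance

Service from Sep 15, 2026 to 17 Feb 2027: 155 days.
Paid Parental Leave — status temporary ✗ (requires full-time or part-time) → not eligible.
Education Assistance — status temporary ✓; service 155 days ≥ 3 months (≈90 days) ✓; site Richmond ✗ (not Pune, Raleigh, or Denver) → not eligible.
Retirement Savings Plan — service 155 days ≥ 2 months (≈60 days) ✓; site Richmond ✗ (not Reno) → not eligible.
Gym Reimbursement — status temporary ✗ (requires full-time, part-time, or seasonal) → not eligible.
Unlimited PTO Program — status temporary ✓; site Richmond ✓; grade Band 1 < Band 2 ✗ → not eligible.
Meal Allowance — status temporary ✓ (not excluded); service 155 days ≥ 30 days ✓; dept QA ✗ → not eligible.
Caregiver Leave — status temporary ✓ (not excluded); service 155 days < 1 year (≈365 days) ✗ → not eligible.
Relocation Assistance — status temporary ✓ (not excluded); service 155 days ≥ 120 days ✓; 30 hrs/wk ≥ 20 ✓ → eligible.
Fitness Allowance — status temporary ✓ (not excluded); service 155 days ≥ 8 weeks (≈56 days) ✓; rating 1 < 3 ✗ → not eligible.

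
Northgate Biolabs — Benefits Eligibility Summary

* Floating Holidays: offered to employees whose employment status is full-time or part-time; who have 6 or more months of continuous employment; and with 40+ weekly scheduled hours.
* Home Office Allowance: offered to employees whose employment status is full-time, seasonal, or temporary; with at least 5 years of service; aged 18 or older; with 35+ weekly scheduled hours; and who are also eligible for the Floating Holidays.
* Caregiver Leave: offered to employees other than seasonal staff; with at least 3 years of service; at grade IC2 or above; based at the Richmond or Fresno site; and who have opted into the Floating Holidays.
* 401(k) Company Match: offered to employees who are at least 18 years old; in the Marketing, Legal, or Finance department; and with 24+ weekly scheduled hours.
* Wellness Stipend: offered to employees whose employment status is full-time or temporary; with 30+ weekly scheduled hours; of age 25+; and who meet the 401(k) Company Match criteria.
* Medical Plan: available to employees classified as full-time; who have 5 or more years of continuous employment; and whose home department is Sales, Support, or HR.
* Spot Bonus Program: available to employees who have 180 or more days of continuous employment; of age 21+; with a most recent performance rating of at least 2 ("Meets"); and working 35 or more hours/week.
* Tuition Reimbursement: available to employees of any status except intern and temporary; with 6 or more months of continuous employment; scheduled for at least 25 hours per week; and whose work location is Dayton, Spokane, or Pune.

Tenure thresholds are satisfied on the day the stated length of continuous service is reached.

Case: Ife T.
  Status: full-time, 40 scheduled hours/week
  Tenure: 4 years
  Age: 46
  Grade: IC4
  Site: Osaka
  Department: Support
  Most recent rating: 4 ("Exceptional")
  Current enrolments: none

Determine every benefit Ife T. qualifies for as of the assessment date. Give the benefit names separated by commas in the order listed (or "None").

Floating Holidays — status full-time ✓; service 4 years ≥ 6 months (≈180 days) ✓; 40 hrs/wk ≥ 40 ✓ → eligible.
Home Office Allowance — status full-time ✓; service 4 years < 5 years ✗ → not eligible.
Caregiver Leave — status full-time ✓ (not excluded); service 4 years ≥ 3 years ✓; grade IC4 ≥ IC2 ✓; site Osaka ✗ (not Richmond or Fresno) → not eligible.
401(k) Company Match — age 46 ≥ 18 ✓; dept Support ✗ → not eligible.
Wellness Stipend — status full-time ✓; 40 hrs/wk ≥ 30 ✓; age 46 ≥ 25 ✓; not eligible for 401(k) Company Match ✗ → not eligible.
Medical Plan — status full-time ✓; service 4 years < 5 years ✗ → not eligible.
Spot Bonus Program — service 4 years ≥ 180 days ✓; age 46 ≥ 21 ✓; rating 4 ≥ 2 ✓; 40 hrs/wk ≥ 35 ✓ → eligible.
Tuition Reimbursement — status full-time ✓ (not excluded); service 4 years ≥ 6 months (≈180 days) ✓; 40 hrs/wk ≥ 25 ✓; site Osaka ✗ (not Dayton, Spokane, or Pune) → not eligible.

Floating Holidays, Spot Bonus Program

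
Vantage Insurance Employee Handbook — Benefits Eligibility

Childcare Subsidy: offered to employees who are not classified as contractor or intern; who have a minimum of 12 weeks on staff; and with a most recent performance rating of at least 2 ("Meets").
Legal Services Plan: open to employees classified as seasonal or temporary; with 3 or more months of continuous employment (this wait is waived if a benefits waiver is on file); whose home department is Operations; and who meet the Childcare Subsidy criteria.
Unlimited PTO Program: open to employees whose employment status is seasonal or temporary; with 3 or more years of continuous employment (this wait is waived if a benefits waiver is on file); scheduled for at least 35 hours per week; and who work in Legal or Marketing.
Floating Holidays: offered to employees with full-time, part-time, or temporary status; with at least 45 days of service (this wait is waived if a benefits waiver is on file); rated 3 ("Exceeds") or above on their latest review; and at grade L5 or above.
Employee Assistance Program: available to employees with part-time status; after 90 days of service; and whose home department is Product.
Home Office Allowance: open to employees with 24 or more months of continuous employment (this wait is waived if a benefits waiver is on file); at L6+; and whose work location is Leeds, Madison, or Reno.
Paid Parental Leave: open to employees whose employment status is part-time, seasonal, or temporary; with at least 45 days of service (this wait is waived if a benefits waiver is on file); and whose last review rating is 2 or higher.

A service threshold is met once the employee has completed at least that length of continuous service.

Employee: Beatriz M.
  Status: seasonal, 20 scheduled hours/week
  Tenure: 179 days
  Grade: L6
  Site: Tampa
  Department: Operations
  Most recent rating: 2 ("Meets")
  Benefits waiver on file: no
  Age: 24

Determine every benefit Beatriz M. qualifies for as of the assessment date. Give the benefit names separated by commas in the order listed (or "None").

Childcare Subsidy — status seasonal ✓ (not excluded); service 179 days ≥ 12 weeks (≈84 days) ✓; rating 2 ≥ 2 ✓ → eligible.
Legal Services Plan — status seasonal ✓; no waiver, service 179 days ≥ 3 months (≈90 days) ✓; dept Operations ✓; eligible for Childcare Subsidy ✓ → eligible.
Unlimited PTO Program — status seasonal ✓; no waiver, service 179 days < 3 years (≈1095 days) ✗ → not eligible.
Floating Holidays — status seasonal ✗ (requires full-time, part-time, or temporary) → not eligible.
Employee Assistance Program — status seasonal ✗ (requires part-time) → not eligible.
Home Office Allowance — no waiver, service 179 days < 24 months (≈720 days) ✗ → not eligible.
Paid Parental Leave — status seasonal ✓; no waiver, service 179 days ≥ 45 days ✓; rating 2 ≥ 2 ✓ → eligible.

Childcare Subsidy, Legal Services Plan, Paid Parental Leave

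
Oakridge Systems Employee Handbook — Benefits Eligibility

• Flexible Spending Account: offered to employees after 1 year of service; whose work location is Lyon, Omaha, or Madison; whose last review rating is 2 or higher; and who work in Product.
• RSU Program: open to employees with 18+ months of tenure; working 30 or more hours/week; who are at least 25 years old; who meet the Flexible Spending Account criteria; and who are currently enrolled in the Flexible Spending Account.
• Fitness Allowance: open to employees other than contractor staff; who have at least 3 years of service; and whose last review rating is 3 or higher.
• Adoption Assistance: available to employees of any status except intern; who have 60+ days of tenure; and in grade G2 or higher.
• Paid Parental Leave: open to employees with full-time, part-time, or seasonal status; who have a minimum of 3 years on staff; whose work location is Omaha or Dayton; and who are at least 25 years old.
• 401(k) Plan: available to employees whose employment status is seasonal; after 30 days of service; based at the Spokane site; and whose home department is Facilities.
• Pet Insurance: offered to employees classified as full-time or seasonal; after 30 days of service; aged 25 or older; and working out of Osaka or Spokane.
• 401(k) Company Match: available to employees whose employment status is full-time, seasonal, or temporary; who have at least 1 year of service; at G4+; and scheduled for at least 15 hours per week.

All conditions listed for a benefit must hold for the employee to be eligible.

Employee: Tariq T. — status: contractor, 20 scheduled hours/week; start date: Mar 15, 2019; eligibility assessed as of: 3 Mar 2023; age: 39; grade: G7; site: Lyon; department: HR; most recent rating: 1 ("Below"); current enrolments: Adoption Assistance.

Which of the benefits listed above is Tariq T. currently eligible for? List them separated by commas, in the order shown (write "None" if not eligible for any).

Service from Mar 15, 2019 to 3 Mar 2023: 1449 days.
Flexible Spending Account — service 1449 days ≥ 1 year (≈365 days) ✓; site Lyon ✓; rating 1 < 2 ✗ → not eligible.
RSU Program — service 1449 days ≥ 18 months (≈540 days) ✓; 20 hrs/wk < 30 ✗ → not eligible.
Fitness Allowance — status contractor ✗ (excluded) → not eligible.
Adoption Assistance — status contractor ✓ (not excluded); service 1449 days ≥ 60 days ✓; grade G7 ≥ G2 ✓ → eligible.
Paid Parental Leave — status contractor ✗ (requires full-time, part-time, or seasonal) → not eligible.
401(k) Plan — status contractor ✗ (requires seasonal) → not eligible.
Pet Insurance — status contractor ✗ (requires full-time or seasonal) → not eligible.
401(k) Company Match — status contractor ✗ (requires full-time, seasonal, or temporary) → not eligible.

Adoption Assistance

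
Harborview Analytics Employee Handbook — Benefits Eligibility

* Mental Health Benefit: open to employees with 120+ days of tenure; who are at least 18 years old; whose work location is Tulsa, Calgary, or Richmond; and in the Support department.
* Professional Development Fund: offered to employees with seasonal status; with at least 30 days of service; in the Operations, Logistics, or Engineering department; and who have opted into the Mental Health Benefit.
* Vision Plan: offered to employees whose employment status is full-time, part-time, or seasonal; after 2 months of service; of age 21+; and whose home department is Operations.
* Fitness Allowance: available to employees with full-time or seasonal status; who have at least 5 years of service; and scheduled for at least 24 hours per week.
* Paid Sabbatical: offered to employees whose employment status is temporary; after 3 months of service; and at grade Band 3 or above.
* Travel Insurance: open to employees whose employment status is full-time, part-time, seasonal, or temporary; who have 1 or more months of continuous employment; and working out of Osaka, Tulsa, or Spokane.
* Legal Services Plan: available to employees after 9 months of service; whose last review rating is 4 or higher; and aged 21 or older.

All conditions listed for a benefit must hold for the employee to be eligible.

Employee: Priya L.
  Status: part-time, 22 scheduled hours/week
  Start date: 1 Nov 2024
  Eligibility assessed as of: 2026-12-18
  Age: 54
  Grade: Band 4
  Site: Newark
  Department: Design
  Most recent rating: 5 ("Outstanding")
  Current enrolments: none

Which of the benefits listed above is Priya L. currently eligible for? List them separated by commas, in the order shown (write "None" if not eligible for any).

Service from 1 Nov 2024 to 2026-12-18: 777 days.
Mental Health Benefit — service 777 days ≥ 120 days ✓; age 54 ≥ 18 ✓; site Newark ✗ (not Tulsa, Calgary, or Richmond) → not eligible.
Professional Development Fund — status part-time ✗ (requires seasonal) → not eligible.
Vision Plan — status part-time ✓; service 777 days ≥ 2 months (≈60 days) ✓; age 54 ≥ 21 ✓; dept Design ✗ → not eligible.
Fitness Allowance — status part-time ✗ (requires full-time or seasonal) → not eligible.
Paid Sabbatical — status part-time ✗ (requires temporary) → not eligible.
Travel Insurance — status part-time ✓; service 777 days ≥ 1 month (≈30 days) ✓; site Newark ✗ (not Osaka, Tulsa, or Spokane) → not eligible.
Legal Services Plan — service 777 days ≥ 9 months (≈270 days) ✓; rating 5 ≥ 4 ✓; age 54 ≥ 21 ✓ → eligible.

Legal Services Plan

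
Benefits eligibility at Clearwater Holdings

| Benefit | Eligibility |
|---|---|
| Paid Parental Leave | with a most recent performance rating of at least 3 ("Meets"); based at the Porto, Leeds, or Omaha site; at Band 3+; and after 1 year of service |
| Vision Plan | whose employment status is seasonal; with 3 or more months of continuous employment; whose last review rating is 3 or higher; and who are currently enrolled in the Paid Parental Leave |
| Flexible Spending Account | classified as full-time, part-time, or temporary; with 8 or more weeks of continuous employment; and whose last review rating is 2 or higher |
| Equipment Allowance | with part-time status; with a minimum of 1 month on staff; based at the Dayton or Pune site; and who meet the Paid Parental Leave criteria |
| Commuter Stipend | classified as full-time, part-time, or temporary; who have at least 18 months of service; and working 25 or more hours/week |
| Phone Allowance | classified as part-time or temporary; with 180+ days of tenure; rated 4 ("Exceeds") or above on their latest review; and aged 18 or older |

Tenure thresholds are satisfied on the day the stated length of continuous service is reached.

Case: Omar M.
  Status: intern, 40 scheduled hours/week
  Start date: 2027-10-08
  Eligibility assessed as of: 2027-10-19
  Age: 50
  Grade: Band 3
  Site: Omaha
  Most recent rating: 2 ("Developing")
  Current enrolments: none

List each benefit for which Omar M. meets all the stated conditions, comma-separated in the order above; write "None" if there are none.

Service from 2027-10-08 to 2027-10-19: 11 days.
Paid Parental Leave — rating 2 < 3 ✗ → not eligible.
Vision Plan — status intern ✗ (requires seasonal) → not eligible.
Flexible Spending Account — status intern ✗ (requires full-time, part-time, or temporary) → not eligible.
Equipment Allowance — status intern ✗ (requires part-time) → not eligible.
Commuter Stipend — status intern ✗ (requires full-time, part-time, or temporary) → not eligible.
Phone Allowance — status intern ✗ (requires part-time or temporary) → not eligible.

None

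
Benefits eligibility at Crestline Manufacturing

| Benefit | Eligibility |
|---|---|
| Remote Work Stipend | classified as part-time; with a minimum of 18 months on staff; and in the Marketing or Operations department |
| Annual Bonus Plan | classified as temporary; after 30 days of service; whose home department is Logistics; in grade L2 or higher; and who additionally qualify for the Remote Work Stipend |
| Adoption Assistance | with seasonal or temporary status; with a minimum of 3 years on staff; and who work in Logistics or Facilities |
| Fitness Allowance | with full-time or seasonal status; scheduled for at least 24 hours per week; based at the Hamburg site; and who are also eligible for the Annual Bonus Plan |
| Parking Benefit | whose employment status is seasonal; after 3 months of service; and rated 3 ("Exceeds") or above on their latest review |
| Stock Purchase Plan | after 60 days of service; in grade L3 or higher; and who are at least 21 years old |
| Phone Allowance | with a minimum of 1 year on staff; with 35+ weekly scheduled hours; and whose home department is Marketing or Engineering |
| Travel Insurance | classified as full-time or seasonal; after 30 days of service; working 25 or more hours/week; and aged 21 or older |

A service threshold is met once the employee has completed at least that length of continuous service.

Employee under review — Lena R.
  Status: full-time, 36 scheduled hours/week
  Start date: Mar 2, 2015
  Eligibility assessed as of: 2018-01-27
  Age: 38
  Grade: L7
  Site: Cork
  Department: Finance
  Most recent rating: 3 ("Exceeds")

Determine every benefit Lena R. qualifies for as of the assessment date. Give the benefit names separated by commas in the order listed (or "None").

Stock Purchase Plan, Travel Insurance

Service from Mar 2, 2015 to 2018-01-27: 1062 days.
Remote Work Stipend — status full-time ✗ (requires part-time) → not eligible.
Annual Bonus Plan — status full-time ✗ (requires temporary) → not eligible.
Adoption Assistance — status full-time ✗ (requires seasonal or temporary) → not eligible.
Fitness Allowance — status full-time ✓; 36 hrs/wk ≥ 24 ✓; site Cork ✗ (not Hamburg) → not eligible.
Parking Benefit — status full-time ✗ (requires seasonal) → not eligible.
Stock Purchase Plan — service 1062 days ≥ 60 days ✓; grade L7 ≥ L3 ✓; age 38 ≥ 21 ✓ → eligible.
Phone Allowance — service 1062 days ≥ 1 year (≈365 days) ✓; 36 hrs/wk ≥ 35 ✓; dept Finance ✗ → not eligible.
Travel Insurance — status full-time ✓; service 1062 days ≥ 30 days ✓; 36 hrs/wk ≥ 25 ✓; age 38 ≥ 21 ✓ → eligible.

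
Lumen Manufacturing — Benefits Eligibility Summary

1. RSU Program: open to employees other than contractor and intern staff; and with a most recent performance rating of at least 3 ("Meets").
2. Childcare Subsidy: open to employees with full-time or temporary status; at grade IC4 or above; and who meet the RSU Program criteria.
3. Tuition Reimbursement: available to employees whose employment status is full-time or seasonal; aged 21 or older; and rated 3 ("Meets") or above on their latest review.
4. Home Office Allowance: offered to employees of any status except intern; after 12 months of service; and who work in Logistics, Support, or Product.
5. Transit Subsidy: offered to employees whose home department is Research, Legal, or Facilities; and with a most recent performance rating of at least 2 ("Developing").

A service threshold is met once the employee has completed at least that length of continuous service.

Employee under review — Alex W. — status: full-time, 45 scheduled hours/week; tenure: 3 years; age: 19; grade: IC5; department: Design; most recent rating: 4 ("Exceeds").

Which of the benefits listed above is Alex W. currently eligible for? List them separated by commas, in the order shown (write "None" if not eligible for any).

RSU Program, Childcare Subsidy

RSU Program — status full-time ✓ (not excluded); rating 4 ≥ 3 ✓ → eligible.
Childcare Subsidy — status full-time ✓; grade IC5 ≥ IC4 ✓; eligible for RSU Program ✓ → eligible.
Tuition Reimbursement — status full-time ✓; age 19 < 21 ✗ → not eligible.
Home Office Allowance — status full-time ✓ (not excluded); service 3 years ≥ 12 months (≈360 days) ✓; dept Design ✗ → not eligible.
Transit Subsidy — dept Design ✗ → not eligible.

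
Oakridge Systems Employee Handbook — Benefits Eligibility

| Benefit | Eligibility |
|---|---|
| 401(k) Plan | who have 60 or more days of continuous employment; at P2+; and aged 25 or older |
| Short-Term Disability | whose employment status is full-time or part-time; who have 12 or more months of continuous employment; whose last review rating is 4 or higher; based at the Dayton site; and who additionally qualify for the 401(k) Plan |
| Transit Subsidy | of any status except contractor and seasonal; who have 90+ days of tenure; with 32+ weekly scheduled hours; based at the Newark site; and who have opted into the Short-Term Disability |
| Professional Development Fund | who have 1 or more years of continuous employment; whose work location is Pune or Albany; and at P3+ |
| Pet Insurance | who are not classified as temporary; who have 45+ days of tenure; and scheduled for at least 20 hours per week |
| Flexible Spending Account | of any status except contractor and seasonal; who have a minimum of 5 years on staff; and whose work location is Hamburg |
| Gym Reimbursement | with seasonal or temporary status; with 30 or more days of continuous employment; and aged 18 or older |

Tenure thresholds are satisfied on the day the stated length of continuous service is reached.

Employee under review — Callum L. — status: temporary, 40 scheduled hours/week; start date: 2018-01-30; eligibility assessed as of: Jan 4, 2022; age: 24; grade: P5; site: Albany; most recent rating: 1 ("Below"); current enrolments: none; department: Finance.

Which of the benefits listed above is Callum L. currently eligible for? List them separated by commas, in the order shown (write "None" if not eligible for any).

Service from 2018-01-30 to Jan 4, 2022: 1435 days.
401(k) Plan — service 1435 days ≥ 60 days ✓; grade P5 ≥ P2 ✓; age 24 < 25 ✗ → not eligible.
Short-Term Disability — status temporary ✗ (requires full-time or part-time) → not eligible.
Transit Subsidy — status temporary ✓ (not excluded); service 1435 days ≥ 90 days ✓; 40 hrs/wk ≥ 32 ✓; site Albany ✗ (not Newark) → not eligible.
Professional Development Fund — service 1435 days ≥ 1 year (≈365 days) ✓; site Albany ✓; grade P5 ≥ P3 ✓ → eligible.
Pet Insurance — status temporary ✗ (excluded) → not eligible.
Flexible Spending Account — status temporary ✓ (not excluded); service 1435 days < 5 years (≈1825 days) ✗ → not eligible.
Gym Reimbursement — status temporary ✓; service 1435 days ≥ 30 days ✓; age 24 ≥ 18 ✓ → eligible.

Professional Development Fund, Gym Reimbursement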